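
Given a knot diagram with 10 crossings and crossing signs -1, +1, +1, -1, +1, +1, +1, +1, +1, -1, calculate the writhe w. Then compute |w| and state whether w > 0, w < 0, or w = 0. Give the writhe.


Step 1: Count positive crossings (+1).
Positive crossings: 7
Step 2: Count negative crossings (-1).
Negative crossings: 3
Step 3: Writhe = (positive) - (negative)
w = 7 - 3 = 4
Step 4: |w| = 4, and w is positive

4


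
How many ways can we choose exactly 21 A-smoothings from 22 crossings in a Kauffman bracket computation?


We choose which 21 of 22 crossings get A-smoothings.
C(22, 21) = 22! / (21! * 1!)
= 22

22


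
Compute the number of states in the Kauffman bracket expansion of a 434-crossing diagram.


Each crossing contributes 2 choices (A-smoothing or B-smoothing).
Total states = 2^434 = 44362715105933037753254626946289339254982993206013065202727673289833940924890009968639590497666233249558259375382457149263586525184

44362715105933037753254626946289339254982993206013065202727673289833940924890009968639590497666233249558259375382457149263586525184


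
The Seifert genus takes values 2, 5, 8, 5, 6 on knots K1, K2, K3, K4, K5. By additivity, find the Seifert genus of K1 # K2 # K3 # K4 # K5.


The Seifert genus is additive under connected sum.
Seifert genus(K1 # K2 # K3 # K4 # K5) = (2) + (5) + (8) + (5) + (6)
= 26

26


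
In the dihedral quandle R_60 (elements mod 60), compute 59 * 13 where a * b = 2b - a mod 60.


59 * 13 = 2*13 - 59 mod 60
= 26 - 59 mod 60
= -33 mod 60 = 27

27


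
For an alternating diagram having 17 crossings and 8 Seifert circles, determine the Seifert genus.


For alternating knots, g = (c - s + 1)/2.
= (17 - 8 + 1)/2
= 10/2 = 5

5


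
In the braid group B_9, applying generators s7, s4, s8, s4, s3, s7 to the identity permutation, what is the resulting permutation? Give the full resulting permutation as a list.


Starting with identity [1, 2, 3, 4, 5, 6, 7, 8, 9].
Apply generators in sequence:
  After s7: [1, 2, 3, 4, 5, 6, 8, 7, 9]
  After s4: [1, 2, 3, 5, 4, 6, 8, 7, 9]
  After s8: [1, 2, 3, 5, 4, 6, 8, 9, 7]
  After s4: [1, 2, 3, 4, 5, 6, 8, 9, 7]
  After s3: [1, 2, 4, 3, 5, 6, 8, 9, 7]
  After s7: [1, 2, 4, 3, 5, 6, 9, 8, 7]
Final permutation: [1, 2, 4, 3, 5, 6, 9, 8, 7]

[1, 2, 4, 3, 5, 6, 9, 8, 7]


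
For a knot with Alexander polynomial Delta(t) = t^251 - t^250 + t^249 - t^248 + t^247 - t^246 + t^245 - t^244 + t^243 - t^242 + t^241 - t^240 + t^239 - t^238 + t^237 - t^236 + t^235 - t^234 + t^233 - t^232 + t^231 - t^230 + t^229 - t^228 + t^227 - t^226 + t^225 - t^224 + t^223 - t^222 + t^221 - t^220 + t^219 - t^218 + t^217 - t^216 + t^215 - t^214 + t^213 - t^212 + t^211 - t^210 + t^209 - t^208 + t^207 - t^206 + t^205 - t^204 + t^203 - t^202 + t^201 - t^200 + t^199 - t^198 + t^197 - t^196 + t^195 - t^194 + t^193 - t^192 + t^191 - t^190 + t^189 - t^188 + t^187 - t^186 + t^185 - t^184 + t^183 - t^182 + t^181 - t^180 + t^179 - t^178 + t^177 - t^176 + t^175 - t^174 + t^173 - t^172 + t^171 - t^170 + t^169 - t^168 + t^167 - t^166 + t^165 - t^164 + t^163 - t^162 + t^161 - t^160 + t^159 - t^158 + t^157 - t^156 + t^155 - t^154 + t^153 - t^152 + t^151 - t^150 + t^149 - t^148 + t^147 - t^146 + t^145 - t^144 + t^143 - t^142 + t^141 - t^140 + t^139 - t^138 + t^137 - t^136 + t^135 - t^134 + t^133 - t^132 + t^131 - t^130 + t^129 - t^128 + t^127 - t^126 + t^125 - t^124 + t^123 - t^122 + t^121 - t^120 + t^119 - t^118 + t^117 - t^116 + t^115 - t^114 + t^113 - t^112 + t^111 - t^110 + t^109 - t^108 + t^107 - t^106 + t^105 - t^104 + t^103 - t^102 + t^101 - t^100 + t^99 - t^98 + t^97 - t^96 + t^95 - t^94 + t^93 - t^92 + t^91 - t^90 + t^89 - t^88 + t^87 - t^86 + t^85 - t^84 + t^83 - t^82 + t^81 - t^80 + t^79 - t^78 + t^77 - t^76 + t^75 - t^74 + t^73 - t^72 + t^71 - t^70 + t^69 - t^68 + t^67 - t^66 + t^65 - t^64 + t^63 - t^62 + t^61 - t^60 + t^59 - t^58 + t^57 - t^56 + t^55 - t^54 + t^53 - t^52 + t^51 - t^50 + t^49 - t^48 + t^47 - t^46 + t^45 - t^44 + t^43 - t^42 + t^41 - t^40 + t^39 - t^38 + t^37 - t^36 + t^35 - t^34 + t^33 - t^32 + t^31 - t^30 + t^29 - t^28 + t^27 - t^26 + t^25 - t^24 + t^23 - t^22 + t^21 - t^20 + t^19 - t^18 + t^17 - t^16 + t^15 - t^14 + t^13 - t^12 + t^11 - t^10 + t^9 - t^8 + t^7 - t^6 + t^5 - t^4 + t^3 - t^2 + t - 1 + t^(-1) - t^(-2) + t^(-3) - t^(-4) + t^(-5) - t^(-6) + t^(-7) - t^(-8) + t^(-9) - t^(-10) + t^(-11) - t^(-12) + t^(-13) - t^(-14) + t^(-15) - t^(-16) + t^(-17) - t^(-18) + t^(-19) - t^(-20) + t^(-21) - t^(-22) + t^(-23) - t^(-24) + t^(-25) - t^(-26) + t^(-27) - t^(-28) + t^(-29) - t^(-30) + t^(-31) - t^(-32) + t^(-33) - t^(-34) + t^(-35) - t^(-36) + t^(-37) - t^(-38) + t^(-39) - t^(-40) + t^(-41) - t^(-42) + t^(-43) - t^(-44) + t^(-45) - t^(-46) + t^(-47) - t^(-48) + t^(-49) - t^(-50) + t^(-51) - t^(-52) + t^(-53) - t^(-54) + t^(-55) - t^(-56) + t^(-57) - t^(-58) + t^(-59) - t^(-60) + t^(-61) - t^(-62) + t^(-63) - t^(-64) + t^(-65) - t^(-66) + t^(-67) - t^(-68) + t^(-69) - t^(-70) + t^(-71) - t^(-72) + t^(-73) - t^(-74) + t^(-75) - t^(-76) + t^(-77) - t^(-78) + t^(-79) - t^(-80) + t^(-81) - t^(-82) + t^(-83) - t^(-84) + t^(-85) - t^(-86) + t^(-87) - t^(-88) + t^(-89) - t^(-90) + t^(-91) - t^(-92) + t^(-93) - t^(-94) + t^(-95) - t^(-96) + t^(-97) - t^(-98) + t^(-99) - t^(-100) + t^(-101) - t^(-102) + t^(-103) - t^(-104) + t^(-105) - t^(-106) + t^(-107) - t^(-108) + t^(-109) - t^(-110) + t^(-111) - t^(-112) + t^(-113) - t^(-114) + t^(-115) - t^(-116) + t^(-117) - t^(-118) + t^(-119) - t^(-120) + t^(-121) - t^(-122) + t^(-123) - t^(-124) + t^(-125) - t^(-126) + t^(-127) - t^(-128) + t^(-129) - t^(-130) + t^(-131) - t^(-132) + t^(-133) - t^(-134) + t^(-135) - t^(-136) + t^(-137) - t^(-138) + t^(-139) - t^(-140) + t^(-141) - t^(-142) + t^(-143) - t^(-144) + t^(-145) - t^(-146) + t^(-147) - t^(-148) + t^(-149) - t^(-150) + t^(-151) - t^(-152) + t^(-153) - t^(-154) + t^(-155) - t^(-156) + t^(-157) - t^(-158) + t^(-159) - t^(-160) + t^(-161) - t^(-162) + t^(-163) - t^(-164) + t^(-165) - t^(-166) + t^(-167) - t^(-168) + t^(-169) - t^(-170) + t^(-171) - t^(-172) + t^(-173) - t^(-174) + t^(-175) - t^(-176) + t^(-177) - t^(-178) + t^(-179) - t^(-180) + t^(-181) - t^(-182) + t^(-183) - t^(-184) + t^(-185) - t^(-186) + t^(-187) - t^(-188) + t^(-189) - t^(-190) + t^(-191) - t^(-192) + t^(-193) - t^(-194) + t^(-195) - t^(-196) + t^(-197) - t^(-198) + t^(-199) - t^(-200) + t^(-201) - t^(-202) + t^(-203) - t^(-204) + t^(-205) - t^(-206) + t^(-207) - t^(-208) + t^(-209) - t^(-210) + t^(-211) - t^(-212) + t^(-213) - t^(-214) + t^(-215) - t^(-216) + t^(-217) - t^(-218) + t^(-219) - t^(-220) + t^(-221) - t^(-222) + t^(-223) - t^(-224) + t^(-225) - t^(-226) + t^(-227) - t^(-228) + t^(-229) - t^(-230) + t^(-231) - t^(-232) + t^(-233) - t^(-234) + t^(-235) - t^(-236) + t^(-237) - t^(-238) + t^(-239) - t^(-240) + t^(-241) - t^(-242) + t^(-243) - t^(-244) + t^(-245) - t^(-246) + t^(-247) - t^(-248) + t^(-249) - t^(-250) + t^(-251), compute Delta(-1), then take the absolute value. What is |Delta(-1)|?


Step 1: The polynomial has 503 terms with alternating signs, exponents from 251 down to -251.
Step 2: Substitute t = -1. The i-th term has coefficient (-1)^i and exponent (m-i),
  so its value is (-1)^i * (-1)^(m-i) = (-1)^m = -1 for every i.
Step 3: All 503 terms equal -1, so Delta(-1) = 503 * (-1) = -503
Step 4: |Delta(-1)| = 503

503


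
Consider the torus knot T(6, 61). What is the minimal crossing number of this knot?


For a torus knot T(p, q) with gcd(p,q)=1,
the crossing number is min(p*(q-1), q*(p-1)).
p*(q-1) = 6*60 = 360
q*(p-1) = 61*5 = 305
min(360, 305) = 305

305


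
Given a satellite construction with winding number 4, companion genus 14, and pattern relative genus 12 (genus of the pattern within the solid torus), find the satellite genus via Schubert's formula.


Schubert: g(satellite) = g_rel(pattern) + |winding| * g(companion),
where g_rel(pattern) is the genus of the pattern relative to the solid torus.
= 12 + 4 * 14
= 12 + 56 = 68

68


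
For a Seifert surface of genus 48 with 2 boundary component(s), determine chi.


chi = 2 - 2g - b
= 2 - 2*48 - 2
= 2 - 96 - 2 = -96

-96


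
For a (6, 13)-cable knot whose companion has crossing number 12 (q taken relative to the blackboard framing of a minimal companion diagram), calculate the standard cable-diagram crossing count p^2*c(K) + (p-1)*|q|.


Step 1: Each of the c(K) crossings of the companion diagram becomes p*p = p^2 crossings among the p parallel strands, and each of the |q| twists s_1 s_2 ... s_(p-1) adds (p-1) crossings.
  Crossings = p^2 * c(K) + (p-1)*|q|
Step 2: = 6^2 * 12 + (6-1)*13
Step 3: = 36*12 + 5*13
Step 4: = 432 + 65 = 497

497


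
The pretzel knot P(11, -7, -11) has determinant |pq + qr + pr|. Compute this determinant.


Step 1: Compute pq + qr + pr.
pq = 11*(-7) = -77
qr = (-7)*(-11) = 77
pr = 11*(-11) = -121
pq + qr + pr = -77 + 77 + (-121) = -121
Step 2: Take absolute value.
det(P(11,-7,-11)) = |-121| = 121

121


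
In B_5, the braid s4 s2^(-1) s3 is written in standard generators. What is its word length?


The word length counts the number of generators (including inverses).
Listing each generator: s4, s2^(-1), s3
There are 3 generators in this braid word.

3


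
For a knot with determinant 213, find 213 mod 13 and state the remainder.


Step 1: A knot is p-colorable if and only if p divides its determinant.
Step 2: Compute 213 mod 13.
213 = 16 * 13 + 5
Step 3: 213 mod 13 = 5
Step 4: The knot is 13-colorable: no

5


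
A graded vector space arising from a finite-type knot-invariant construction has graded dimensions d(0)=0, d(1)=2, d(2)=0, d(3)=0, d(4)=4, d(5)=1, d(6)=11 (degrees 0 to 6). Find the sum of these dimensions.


Total dimension = d(0) + d(1) + ... + d(6)
= 0 + 2 + 0 + 0 + 4 + 1 + 11
= 18

18


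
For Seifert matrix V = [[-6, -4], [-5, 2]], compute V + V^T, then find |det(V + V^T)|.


Step 1: Form V + V^T where V = [[-6, -4], [-5, 2]]
  V^T = [[-6, -5], [-4, 2]]
  V + V^T = [[-12, -9], [-9, 4]]
Step 2: det(V + V^T) = (-12)*4 - (-9)*(-9)
  = -48 - 81 = -129
Step 3: Knot determinant = |det(V + V^T)| = |-129| = 129

129


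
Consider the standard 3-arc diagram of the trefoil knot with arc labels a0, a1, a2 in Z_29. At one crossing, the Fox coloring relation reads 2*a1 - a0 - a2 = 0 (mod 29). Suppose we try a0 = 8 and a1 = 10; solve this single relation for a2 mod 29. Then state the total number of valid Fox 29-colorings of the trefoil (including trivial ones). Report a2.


Step 1: Apply the given crossing relation 2*a1 - a0 - a2 = 0 (mod 29).
  a2 = 2*a1 - a0 mod 29
  a2 = 2*10 - 8 mod 29
  a2 = 20 - 8 mod 29
  a2 = 12 mod 29 = 12
Step 2: The trefoil has determinant 3.
  Number of Fox p-colorings (p prime) is p^2 if p = 3, else p.
  Since 29 does not divide 3, only trivial (constant) colorings exist.
  (So the trial a0 = 8, a1 = 10 with a0 != a1 does NOT extend to a valid coloring of the whole trefoil: the other two crossing relations require 3*(a1 - a0) = 0 (mod 29), which fails.)
  Total colorings = 29
Step 3: a2 = 12, total Fox 29-colorings = 29

12


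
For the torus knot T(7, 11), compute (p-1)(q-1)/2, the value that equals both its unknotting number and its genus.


For a torus knot T(p,q), both the unknotting number and genus equal (p-1)(q-1)/2.
= (7-1)(11-1)/2
= 6*10/2
= 60/2 = 30

30


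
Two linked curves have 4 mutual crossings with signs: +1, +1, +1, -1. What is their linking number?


Step 1: Count positive crossings: 3
Step 2: Count negative crossings: 1
Step 3: Sum of signs = 3 - 1 = 2
Step 4: Linking number = sum/2 = 2/2 = 1

1


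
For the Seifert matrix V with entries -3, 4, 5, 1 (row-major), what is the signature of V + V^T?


Step 1: V + V^T = [[-6, 9], [9, 2]]
Step 2: trace = -4, det = -93
Step 3: Discriminant = (-4)^2 - 4*(-93) = 388
Step 4: Eigenvalues: 7.84886, -11.8489
Step 5: Signature = (# positive eigenvalues) - (# negative eigenvalues) = 0

0


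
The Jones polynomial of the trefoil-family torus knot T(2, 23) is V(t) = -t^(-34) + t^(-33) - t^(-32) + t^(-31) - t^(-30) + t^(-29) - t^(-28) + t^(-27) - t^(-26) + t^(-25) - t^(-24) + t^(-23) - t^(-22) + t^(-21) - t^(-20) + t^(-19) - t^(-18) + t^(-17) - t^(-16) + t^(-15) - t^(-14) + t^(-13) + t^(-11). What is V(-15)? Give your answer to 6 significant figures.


Substituting t = -15 into V(t) = -t^(-34) + t^(-33) - t^(-32) + t^(-31) - t^(-30) + t^(-29) - t^(-28) + t^(-27) - t^(-26) + t^(-25) - t^(-24) + t^(-23) - t^(-22) + t^(-21) - t^(-20) + t^(-19) - t^(-18) + t^(-17) - t^(-16) + t^(-15) - t^(-14) + t^(-13) + t^(-11):
  (-)t^(-34) = -1.03014e-40
  (+)t^(-33) = -1.54521e-39
  (-)t^(-32) = -2.31782e-38
  (+)t^(-31) = -3.47673e-37
  (-)t^(-30) = -5.2151e-36
  (+)t^(-29) = -7.82264e-35
  (-)t^(-28) = -1.1734e-33
  (+)t^(-27) = -1.76009e-32
  (-)t^(-26) = -2.64014e-31
  (+)t^(-25) = -3.96021e-30
  (-)t^(-24) = -5.94032e-29
  (+)t^(-23) = -8.91048e-28
  (-)t^(-22) = -1.33657e-26
  (+)t^(-21) = -2.00486e-25
  (-)t^(-20) = -3.00729e-24
  (+)t^(-19) = -4.51093e-23
  (-)t^(-18) = -6.76639e-22
  (+)t^(-17) = -1.01496e-20
  (-)t^(-16) = -1.52244e-19
  (+)t^(-15) = -2.28366e-18
  (-)t^(-14) = -3.42549e-17
  (+)t^(-13) = -5.13823e-16
  (+)t^(-11) = -1.1561e-13
Sum = (-1.03014e-40) + (-1.54521e-39) + (-2.31782e-38) + (-3.47673e-37) + (-5.2151e-36) + (-7.82264e-35) + (-1.1734e-33) + (-1.76009e-32) + (-2.64014e-31) + (-3.96021e-30) + (-5.94032e-29) + (-8.91048e-28) + (-1.33657e-26) + (-2.00486e-25) + (-3.00729e-24) + (-4.51093e-23) + (-6.76639e-22) + (-1.01496e-20) + (-1.52244e-19) + (-2.28366e-18) + (-3.42549e-17) + (-5.13823e-16) + (-1.1561e-13)
= -1.161607242e-13
Rounded to 6 significant figures: -1.16161e-13

-1.16161e-13


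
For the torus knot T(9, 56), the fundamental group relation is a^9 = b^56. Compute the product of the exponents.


The relation is a^9 = b^56.
Product of exponents = 9 * 56
= 504

504


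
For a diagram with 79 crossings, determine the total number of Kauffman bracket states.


Each crossing contributes 2 choices (A-smoothing or B-smoothing).
Total states = 2^79 = 604462909807314587353088

604462909807314587353088


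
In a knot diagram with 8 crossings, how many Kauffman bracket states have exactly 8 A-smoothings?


We choose which 8 of 8 crossings get A-smoothings.
C(8, 8) = 8! / (8! * 0!)
= 1

1


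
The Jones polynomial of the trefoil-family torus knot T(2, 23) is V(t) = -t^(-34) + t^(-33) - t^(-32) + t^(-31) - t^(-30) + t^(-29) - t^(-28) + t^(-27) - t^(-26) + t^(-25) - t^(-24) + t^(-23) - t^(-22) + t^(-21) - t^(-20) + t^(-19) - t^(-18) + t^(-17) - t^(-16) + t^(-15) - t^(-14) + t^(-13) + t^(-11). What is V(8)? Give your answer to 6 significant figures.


Substituting t = 8 into V(t) = -t^(-34) + t^(-33) - t^(-32) + t^(-31) - t^(-30) + t^(-29) - t^(-28) + t^(-27) - t^(-26) + t^(-25) - t^(-24) + t^(-23) - t^(-22) + t^(-21) - t^(-20) + t^(-19) - t^(-18) + t^(-17) - t^(-16) + t^(-15) - t^(-14) + t^(-13) + t^(-11):
  (-)t^(-34) = -1.97215e-31
  (+)t^(-33) = 1.57772e-30
  (-)t^(-32) = -1.26218e-29
  (+)t^(-31) = 1.00974e-28
  (-)t^(-30) = -8.07794e-28
  (+)t^(-29) = 6.46235e-27
  (-)t^(-28) = -5.16988e-26
  (+)t^(-27) = 4.1359e-25
  (-)t^(-26) = -3.30872e-24
  (+)t^(-25) = 2.64698e-23
  (-)t^(-24) = -2.11758e-22
  (+)t^(-23) = 1.69407e-21
  (-)t^(-22) = -1.35525e-20
  (+)t^(-21) = 1.0842e-19
  (-)t^(-20) = -8.67362e-19
  (+)t^(-19) = 6.93889e-18
  (-)t^(-18) = -5.55112e-17
  (+)t^(-17) = 4.44089e-16
  (-)t^(-16) = -3.55271e-15
  (+)t^(-15) = 2.84217e-14
  (-)t^(-14) = -2.27374e-13
  (+)t^(-13) = 1.81899e-12
  (+)t^(-11) = 1.16415e-10
Sum = (-1.97215e-31) + (1.57772e-30) + (-1.26218e-29) + (1.00974e-28) + (-8.07794e-28) + (6.46235e-27) + (-5.16988e-26) + (4.1359e-25) + (-3.30872e-24) + (2.64698e-23) + (-2.11758e-22) + (1.69407e-21) + (-1.35525e-20) + (1.0842e-19) + (-8.67362e-19) + (6.93889e-18) + (-5.55112e-17) + (4.44089e-16) + (-3.55271e-15) + (2.84217e-14) + (-2.27374e-13) + (1.81899e-12) + (1.16415e-10)
= 1.180322013e-10
Rounded to 6 significant figures: 1.18032e-10

1.18032e-10


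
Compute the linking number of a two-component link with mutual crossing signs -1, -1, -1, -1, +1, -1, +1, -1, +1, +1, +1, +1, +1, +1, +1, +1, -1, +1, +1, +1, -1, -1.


Step 1: Count positive crossings: 13
Step 2: Count negative crossings: 9
Step 3: Sum of signs = 13 - 9 = 4
Step 4: Linking number = sum/2 = 4/2 = 2

2


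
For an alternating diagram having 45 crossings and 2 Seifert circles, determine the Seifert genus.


For alternating knots, g = (c - s + 1)/2.
= (45 - 2 + 1)/2
= 44/2 = 22

22


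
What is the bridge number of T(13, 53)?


The bridge number of T(p,q) is min(p,q).
min(13, 53) = 13

13


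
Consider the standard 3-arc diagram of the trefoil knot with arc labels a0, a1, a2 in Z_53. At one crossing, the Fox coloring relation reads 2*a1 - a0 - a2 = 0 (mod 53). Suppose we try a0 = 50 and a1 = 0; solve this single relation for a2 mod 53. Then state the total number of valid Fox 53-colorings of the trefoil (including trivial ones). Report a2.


Step 1: Apply the given crossing relation 2*a1 - a0 - a2 = 0 (mod 53).
  a2 = 2*a1 - a0 mod 53
  a2 = 2*0 - 50 mod 53
  a2 = 0 - 50 mod 53
  a2 = -50 mod 53 = 3
Step 2: The trefoil has determinant 3.
  Number of Fox p-colorings (p prime) is p^2 if p = 3, else p.
  Since 53 does not divide 3, only trivial (constant) colorings exist.
  (So the trial a0 = 50, a1 = 0 with a0 != a1 does NOT extend to a valid coloring of the whole trefoil: the other two crossing relations require 3*(a1 - a0) = 0 (mod 53), which fails.)
  Total colorings = 53
Step 3: a2 = 3, total Fox 53-colorings = 53

3


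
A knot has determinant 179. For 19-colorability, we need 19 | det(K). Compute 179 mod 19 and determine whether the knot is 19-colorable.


Step 1: A knot is p-colorable if and only if p divides its determinant.
Step 2: Compute 179 mod 19.
179 = 9 * 19 + 8
Step 3: 179 mod 19 = 8
Step 4: The knot is 19-colorable: no

8


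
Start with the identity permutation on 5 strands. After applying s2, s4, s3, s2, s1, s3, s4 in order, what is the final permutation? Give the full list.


Starting with identity [1, 2, 3, 4, 5].
Apply generators in sequence:
  After s2: [1, 3, 2, 4, 5]
  After s4: [1, 3, 2, 5, 4]
  After s3: [1, 3, 5, 2, 4]
  After s2: [1, 5, 3, 2, 4]
  After s1: [5, 1, 3, 2, 4]
  After s3: [5, 1, 2, 3, 4]
  After s4: [5, 1, 2, 4, 3]
Final permutation: [5, 1, 2, 4, 3]

[5, 1, 2, 4, 3]


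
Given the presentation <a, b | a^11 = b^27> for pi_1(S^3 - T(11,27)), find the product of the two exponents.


The relation is a^11 = b^27.
Product of exponents = 11 * 27
= 297

297


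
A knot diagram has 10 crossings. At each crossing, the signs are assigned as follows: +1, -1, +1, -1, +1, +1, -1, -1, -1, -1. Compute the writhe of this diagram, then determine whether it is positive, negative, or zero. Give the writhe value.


Step 1: Count positive crossings (+1).
Positive crossings: 4
Step 2: Count negative crossings (-1).
Negative crossings: 6
Step 3: Writhe = (positive) - (negative)
w = 4 - 6 = -2
Step 4: |w| = 2, and w is negative

-2


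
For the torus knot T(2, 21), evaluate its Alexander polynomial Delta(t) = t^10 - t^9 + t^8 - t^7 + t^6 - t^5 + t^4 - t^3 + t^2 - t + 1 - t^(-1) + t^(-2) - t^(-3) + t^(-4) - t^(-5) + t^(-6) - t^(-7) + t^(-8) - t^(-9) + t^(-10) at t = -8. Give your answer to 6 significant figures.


Substituting t = -8 into Delta(t) = t^10 - t^9 + t^8 - t^7 + t^6 - t^5 + t^4 - t^3 + t^2 - t + 1 - t^(-1) + t^(-2) - t^(-3) + t^(-4) - t^(-5) + t^(-6) - t^(-7) + t^(-8) - t^(-9) + t^(-10):
Term values: (1073741824) + (134217728) + (16777216) + (2097152) + (262144) + (32768) + (4096) + (512) + (64) + (8) + (1) + (0.125) + (0.015625) + (0.00195312) + (0.000244141) + (3.05176e-05) + (3.8147e-06) + (4.76837e-07) + (5.96046e-08) + (7.45058e-09) + (9.31323e-10)
Sum = 1227133513
Rounded to 6 significant figures: 1.22713e+09

1.22713e+09


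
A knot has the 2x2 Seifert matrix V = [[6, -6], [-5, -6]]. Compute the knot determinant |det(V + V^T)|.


Step 1: Form V + V^T where V = [[6, -6], [-5, -6]]
  V^T = [[6, -5], [-6, -6]]
  V + V^T = [[12, -11], [-11, -12]]
Step 2: det(V + V^T) = 12*(-12) - (-11)*(-11)
  = -144 - 121 = -265
Step 3: Knot determinant = |det(V + V^T)| = |-265| = 265

265


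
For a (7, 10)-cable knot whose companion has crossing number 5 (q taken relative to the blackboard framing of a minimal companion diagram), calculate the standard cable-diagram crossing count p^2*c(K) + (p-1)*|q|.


Step 1: Each of the c(K) crossings of the companion diagram becomes p*p = p^2 crossings among the p parallel strands, and each of the |q| twists s_1 s_2 ... s_(p-1) adds (p-1) crossings.
  Crossings = p^2 * c(K) + (p-1)*|q|
Step 2: = 7^2 * 5 + (7-1)*10
Step 3: = 49*5 + 6*10
Step 4: = 245 + 60 = 305

305


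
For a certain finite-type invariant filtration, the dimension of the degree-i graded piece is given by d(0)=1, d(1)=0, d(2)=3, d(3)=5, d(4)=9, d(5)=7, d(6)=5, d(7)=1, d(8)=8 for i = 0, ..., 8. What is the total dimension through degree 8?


Total dimension = d(0) + d(1) + ... + d(8)
= 1 + 0 + 3 + 5 + 9 + 7 + 5 + 1 + 8
= 39

39


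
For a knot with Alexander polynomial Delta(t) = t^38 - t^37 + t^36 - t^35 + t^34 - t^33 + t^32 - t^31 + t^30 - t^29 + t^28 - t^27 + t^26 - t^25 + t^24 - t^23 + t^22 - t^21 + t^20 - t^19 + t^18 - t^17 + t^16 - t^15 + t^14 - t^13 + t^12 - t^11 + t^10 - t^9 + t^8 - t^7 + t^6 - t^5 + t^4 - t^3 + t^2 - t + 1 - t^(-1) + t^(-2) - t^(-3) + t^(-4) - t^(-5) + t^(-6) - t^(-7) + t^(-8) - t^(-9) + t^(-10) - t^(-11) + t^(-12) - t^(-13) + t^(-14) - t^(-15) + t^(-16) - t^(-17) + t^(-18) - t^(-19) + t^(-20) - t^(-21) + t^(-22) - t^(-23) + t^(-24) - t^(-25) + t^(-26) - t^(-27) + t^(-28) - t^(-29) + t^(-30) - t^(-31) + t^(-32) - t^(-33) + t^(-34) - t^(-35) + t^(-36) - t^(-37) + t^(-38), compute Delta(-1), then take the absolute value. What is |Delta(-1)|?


Step 1: The polynomial has 77 terms with alternating signs, exponents from 38 down to -38.
Step 2: Substitute t = -1. The i-th term has coefficient (-1)^i and exponent (m-i),
  so its value is (-1)^i * (-1)^(m-i) = (-1)^m = 1 for every i.
Step 3: All 77 terms equal 1, so Delta(-1) = 77 * (1) = 77
Step 4: |Delta(-1)| = 77

77


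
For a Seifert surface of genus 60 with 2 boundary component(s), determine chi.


chi = 2 - 2g - b
= 2 - 2*60 - 2
= 2 - 120 - 2 = -120

-120


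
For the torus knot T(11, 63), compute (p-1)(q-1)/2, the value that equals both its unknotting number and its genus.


For a torus knot T(p,q), both the unknotting number and genus equal (p-1)(q-1)/2.
= (11-1)(63-1)/2
= 10*62/2
= 620/2 = 310

310


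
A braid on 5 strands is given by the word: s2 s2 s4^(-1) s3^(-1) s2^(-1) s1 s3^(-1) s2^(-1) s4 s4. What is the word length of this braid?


The word length counts the number of generators (including inverses).
Listing each generator: s2, s2, s4^(-1), s3^(-1), s2^(-1), s1, s3^(-1), s2^(-1), s4, s4
There are 10 generators in this braid word.

10


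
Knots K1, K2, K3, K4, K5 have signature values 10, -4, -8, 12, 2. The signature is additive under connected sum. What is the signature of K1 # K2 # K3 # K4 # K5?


The signature is additive under connected sum.
signature(K1 # K2 # K3 # K4 # K5) = (10) + (-4) + (-8) + (12) + (2)
= 12

12


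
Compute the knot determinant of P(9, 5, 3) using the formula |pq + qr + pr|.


Step 1: Compute pq + qr + pr.
pq = 9*5 = 45
qr = 5*3 = 15
pr = 9*3 = 27
pq + qr + pr = 45 + 15 + 27 = 87
Step 2: Take absolute value.
det(P(9,5,3)) = |87| = 87

87


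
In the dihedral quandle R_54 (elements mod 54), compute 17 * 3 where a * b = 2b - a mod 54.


17 * 3 = 2*3 - 17 mod 54
= 6 - 17 mod 54
= -11 mod 54 = 43

43


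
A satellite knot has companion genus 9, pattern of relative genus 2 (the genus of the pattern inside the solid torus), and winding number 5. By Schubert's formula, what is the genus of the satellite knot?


Schubert: g(satellite) = g_rel(pattern) + |winding| * g(companion),
where g_rel(pattern) is the genus of the pattern relative to the solid torus.
= 2 + 5 * 9
= 2 + 45 = 47

47


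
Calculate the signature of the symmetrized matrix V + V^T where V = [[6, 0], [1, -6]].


Step 1: V + V^T = [[12, 1], [1, -12]]
Step 2: trace = 0, det = -145
Step 3: Discriminant = 0^2 - 4*(-145) = 580
Step 4: Eigenvalues: 12.0416, -12.0416
Step 5: Signature = (# positive eigenvalues) - (# negative eigenvalues) = 0

0


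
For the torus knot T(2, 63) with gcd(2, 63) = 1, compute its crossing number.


For a torus knot T(p, q) with gcd(p,q)=1,
the crossing number is min(p*(q-1), q*(p-1)).
p*(q-1) = 2*62 = 124
q*(p-1) = 63*1 = 63
min(124, 63) = 63

63


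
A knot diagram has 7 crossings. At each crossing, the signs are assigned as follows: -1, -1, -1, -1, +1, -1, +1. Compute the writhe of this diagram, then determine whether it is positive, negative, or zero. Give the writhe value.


Step 1: Count positive crossings (+1).
Positive crossings: 2
Step 2: Count negative crossings (-1).
Negative crossings: 5
Step 3: Writhe = (positive) - (negative)
w = 2 - 5 = -3
Step 4: |w| = 3, and w is negative

-3


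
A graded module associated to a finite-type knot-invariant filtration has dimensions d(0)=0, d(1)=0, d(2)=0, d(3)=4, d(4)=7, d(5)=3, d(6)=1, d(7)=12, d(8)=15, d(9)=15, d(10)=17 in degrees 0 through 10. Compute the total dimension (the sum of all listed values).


Total dimension = d(0) + d(1) + ... + d(10)
= 0 + 0 + 0 + 4 + 7 + 3 + 1 + 12 + 15 + 15 + 17
= 74

74


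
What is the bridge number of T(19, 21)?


The bridge number of T(p,q) is min(p,q).
min(19, 21) = 19

19


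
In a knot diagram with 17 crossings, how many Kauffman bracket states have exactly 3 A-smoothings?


We choose which 3 of 17 crossings get A-smoothings.
C(17, 3) = 17! / (3! * 14!)
= 680

680


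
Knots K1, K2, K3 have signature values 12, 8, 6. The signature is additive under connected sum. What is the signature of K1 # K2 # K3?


The signature is additive under connected sum.
signature(K1 # K2 # K3) = (12) + (8) + (6)
= 26

26


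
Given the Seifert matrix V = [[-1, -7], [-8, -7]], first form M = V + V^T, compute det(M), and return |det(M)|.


Step 1: Form V + V^T where V = [[-1, -7], [-8, -7]]
  V^T = [[-1, -8], [-7, -7]]
  V + V^T = [[-2, -15], [-15, -14]]
Step 2: det(V + V^T) = (-2)*(-14) - (-15)*(-15)
  = 28 - 225 = -197
Step 3: Knot determinant = |det(V + V^T)| = |-197| = 197

197


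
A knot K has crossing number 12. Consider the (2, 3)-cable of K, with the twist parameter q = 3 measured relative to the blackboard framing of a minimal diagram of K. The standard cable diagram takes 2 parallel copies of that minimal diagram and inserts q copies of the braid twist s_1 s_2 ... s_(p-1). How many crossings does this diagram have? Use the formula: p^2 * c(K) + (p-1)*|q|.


Step 1: Each of the c(K) crossings of the companion diagram becomes p*p = p^2 crossings among the p parallel strands, and each of the |q| twists s_1 s_2 ... s_(p-1) adds (p-1) crossings.
  Crossings = p^2 * c(K) + (p-1)*|q|
Step 2: = 2^2 * 12 + (2-1)*3
Step 3: = 4*12 + 1*3
Step 4: = 48 + 3 = 51

51


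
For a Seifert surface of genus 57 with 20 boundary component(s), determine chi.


chi = 2 - 2g - b
= 2 - 2*57 - 20
= 2 - 114 - 20 = -132

-132


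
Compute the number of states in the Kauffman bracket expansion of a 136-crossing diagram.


Each crossing contributes 2 choices (A-smoothing or B-smoothing).
Total states = 2^136 = 87112285931760246646623899502532662132736

87112285931760246646623899502532662132736


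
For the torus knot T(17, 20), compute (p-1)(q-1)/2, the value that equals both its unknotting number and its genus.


For a torus knot T(p,q), both the unknotting number and genus equal (p-1)(q-1)/2.
= (17-1)(20-1)/2
= 16*19/2
= 304/2 = 152

152


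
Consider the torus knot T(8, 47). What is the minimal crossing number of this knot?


For a torus knot T(p, q) with gcd(p,q)=1,
the crossing number is min(p*(q-1), q*(p-1)).
p*(q-1) = 8*46 = 368
q*(p-1) = 47*7 = 329
min(368, 329) = 329

329


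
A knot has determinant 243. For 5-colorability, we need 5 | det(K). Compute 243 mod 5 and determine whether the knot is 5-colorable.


Step 1: A knot is p-colorable if and only if p divides its determinant.
Step 2: Compute 243 mod 5.
243 = 48 * 5 + 3
Step 3: 243 mod 5 = 3
Step 4: The knot is 5-colorable: no

3


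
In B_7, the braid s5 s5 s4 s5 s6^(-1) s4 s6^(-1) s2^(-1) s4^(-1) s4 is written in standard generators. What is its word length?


The word length counts the number of generators (including inverses).
Listing each generator: s5, s5, s4, s5, s6^(-1), s4, s6^(-1), s2^(-1), s4^(-1), s4
There are 10 generators in this braid word.

10


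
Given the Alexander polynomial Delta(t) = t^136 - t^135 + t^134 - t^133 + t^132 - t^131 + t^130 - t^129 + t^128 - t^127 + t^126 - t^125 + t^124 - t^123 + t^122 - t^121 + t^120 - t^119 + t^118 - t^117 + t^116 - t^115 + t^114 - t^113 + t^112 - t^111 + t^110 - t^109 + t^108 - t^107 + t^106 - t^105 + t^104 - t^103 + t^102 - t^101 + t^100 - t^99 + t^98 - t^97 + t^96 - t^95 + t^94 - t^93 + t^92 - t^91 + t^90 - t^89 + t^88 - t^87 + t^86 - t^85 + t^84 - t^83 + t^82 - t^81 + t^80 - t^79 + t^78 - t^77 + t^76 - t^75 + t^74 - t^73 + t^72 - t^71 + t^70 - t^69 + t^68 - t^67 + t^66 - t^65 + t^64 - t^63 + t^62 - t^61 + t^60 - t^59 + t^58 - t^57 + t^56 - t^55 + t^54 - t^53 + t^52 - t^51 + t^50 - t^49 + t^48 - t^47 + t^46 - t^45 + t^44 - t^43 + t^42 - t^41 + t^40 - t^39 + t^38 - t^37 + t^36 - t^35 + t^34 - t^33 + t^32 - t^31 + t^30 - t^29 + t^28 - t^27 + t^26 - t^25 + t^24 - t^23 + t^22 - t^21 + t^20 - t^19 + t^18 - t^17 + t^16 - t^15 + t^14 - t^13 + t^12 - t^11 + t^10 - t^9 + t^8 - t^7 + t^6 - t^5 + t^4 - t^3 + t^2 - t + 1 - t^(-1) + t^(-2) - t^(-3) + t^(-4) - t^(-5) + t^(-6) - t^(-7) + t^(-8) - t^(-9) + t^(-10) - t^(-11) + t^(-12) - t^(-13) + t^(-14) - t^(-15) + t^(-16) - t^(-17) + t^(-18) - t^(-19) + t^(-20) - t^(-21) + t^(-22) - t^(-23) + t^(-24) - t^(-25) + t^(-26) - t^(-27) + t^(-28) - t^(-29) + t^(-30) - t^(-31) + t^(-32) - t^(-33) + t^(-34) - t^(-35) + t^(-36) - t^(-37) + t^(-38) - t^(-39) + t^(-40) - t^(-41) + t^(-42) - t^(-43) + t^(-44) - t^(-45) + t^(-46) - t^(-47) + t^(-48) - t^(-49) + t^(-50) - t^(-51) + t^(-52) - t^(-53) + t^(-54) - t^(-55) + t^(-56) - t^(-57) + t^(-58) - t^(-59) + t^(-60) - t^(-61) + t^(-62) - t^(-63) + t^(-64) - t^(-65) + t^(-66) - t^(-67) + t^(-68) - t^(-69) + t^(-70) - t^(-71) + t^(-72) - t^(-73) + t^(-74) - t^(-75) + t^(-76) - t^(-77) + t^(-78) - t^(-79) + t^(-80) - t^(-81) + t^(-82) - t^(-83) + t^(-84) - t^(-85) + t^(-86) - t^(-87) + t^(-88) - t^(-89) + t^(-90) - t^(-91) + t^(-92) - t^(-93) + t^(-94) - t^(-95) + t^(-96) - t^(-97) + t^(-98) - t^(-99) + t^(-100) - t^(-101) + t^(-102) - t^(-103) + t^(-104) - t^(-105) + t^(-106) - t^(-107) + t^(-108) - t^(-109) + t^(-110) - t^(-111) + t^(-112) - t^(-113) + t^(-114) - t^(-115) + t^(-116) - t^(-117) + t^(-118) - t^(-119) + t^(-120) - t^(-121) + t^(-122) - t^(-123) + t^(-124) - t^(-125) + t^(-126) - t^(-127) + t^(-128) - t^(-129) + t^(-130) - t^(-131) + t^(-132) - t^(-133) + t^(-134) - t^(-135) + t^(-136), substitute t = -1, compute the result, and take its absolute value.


Step 1: The polynomial has 273 terms with alternating signs, exponents from 136 down to -136.
Step 2: Substitute t = -1. The i-th term has coefficient (-1)^i and exponent (m-i),
  so its value is (-1)^i * (-1)^(m-i) = (-1)^m = 1 for every i.
Step 3: All 273 terms equal 1, so Delta(-1) = 273 * (1) = 273
Step 4: |Delta(-1)| = 273

273


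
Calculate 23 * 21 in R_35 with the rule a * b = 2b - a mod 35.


23 * 21 = 2*21 - 23 mod 35
= 42 - 23 mod 35
= 19 mod 35 = 19

19


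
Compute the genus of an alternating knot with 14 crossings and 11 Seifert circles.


For alternating knots, g = (c - s + 1)/2.
= (14 - 11 + 1)/2
= 4/2 = 2

2


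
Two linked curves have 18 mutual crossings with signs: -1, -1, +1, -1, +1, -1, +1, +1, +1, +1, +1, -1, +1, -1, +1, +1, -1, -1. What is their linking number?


Step 1: Count positive crossings: 10
Step 2: Count negative crossings: 8
Step 3: Sum of signs = 10 - 8 = 2
Step 4: Linking number = sum/2 = 2/2 = 1

1


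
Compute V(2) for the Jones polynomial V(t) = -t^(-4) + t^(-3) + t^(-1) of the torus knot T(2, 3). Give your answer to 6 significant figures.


Substituting t = 2 into V(t) = -t^(-4) + t^(-3) + t^(-1):
  (-)t^(-4) = -0.0625
  (+)t^(-3) = 0.125
  (+)t^(-1) = 0.5
Sum = (-0.0625) + (0.125) + (0.5)
= 0.5625
Rounded to 6 significant figures: 0.5625

0.5625


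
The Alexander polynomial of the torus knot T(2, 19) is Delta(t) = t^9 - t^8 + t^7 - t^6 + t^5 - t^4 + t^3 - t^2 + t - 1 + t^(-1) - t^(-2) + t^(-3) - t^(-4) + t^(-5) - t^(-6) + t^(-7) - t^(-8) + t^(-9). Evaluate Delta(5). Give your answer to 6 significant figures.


Substituting t = 5 into Delta(t) = t^9 - t^8 + t^7 - t^6 + t^5 - t^4 + t^3 - t^2 + t - 1 + t^(-1) - t^(-2) + t^(-3) - t^(-4) + t^(-5) - t^(-6) + t^(-7) - t^(-8) + t^(-9):
Term values: (1953125) + (-390625) + (78125) + (-15625) + (3125) + (-625) + (125) + (-25) + (5) + (-1) + (0.2) + (-0.04) + (0.008) + (-0.0016) + (0.00032) + (-6.4e-05) + (1.28e-05) + (-2.56e-06) + (5.12e-07)
Sum = 1627604.167
Rounded to 6 significant figures: 1.6276e+06

1.6276e+06


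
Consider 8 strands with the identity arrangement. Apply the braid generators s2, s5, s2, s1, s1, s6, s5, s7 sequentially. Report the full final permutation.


Starting with identity [1, 2, 3, 4, 5, 6, 7, 8].
Apply generators in sequence:
  After s2: [1, 3, 2, 4, 5, 6, 7, 8]
  After s5: [1, 3, 2, 4, 6, 5, 7, 8]
  After s2: [1, 2, 3, 4, 6, 5, 7, 8]
  After s1: [2, 1, 3, 4, 6, 5, 7, 8]
  After s1: [1, 2, 3, 4, 6, 5, 7, 8]
  After s6: [1, 2, 3, 4, 6, 7, 5, 8]
  After s5: [1, 2, 3, 4, 7, 6, 5, 8]
  After s7: [1, 2, 3, 4, 7, 6, 8, 5]
Final permutation: [1, 2, 3, 4, 7, 6, 8, 5]

[1, 2, 3, 4, 7, 6, 8, 5]


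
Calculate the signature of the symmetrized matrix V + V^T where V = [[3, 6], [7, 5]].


Step 1: V + V^T = [[6, 13], [13, 10]]
Step 2: trace = 16, det = -109
Step 3: Discriminant = 16^2 - 4*(-109) = 692
Step 4: Eigenvalues: 21.1529, -5.15295
Step 5: Signature = (# positive eigenvalues) - (# negative eigenvalues) = 0

0


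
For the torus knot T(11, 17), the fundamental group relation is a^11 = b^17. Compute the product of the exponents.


The relation is a^11 = b^17.
Product of exponents = 11 * 17
= 187

187


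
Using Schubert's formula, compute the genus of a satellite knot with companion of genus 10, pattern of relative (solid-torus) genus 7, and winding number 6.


Schubert: g(satellite) = g_rel(pattern) + |winding| * g(companion),
where g_rel(pattern) is the genus of the pattern relative to the solid torus.
= 7 + 6 * 10
= 7 + 60 = 67

67


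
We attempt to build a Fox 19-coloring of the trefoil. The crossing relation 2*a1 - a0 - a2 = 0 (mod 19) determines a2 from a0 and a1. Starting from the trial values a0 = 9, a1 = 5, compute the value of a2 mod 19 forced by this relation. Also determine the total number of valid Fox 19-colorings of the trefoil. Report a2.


Step 1: Apply the given crossing relation 2*a1 - a0 - a2 = 0 (mod 19).
  a2 = 2*a1 - a0 mod 19
  a2 = 2*5 - 9 mod 19
  a2 = 10 - 9 mod 19
  a2 = 1 mod 19 = 1
Step 2: The trefoil has determinant 3.
  Number of Fox p-colorings (p prime) is p^2 if p = 3, else p.
  Since 19 does not divide 3, only trivial (constant) colorings exist.
  (So the trial a0 = 9, a1 = 5 with a0 != a1 does NOT extend to a valid coloring of the whole trefoil: the other two crossing relations require 3*(a1 - a0) = 0 (mod 19), which fails.)
  Total colorings = 19
Step 3: a2 = 1, total Fox 19-colorings = 19

1


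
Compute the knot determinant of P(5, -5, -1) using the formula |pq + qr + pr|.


Step 1: Compute pq + qr + pr.
pq = 5*(-5) = -25
qr = (-5)*(-1) = 5
pr = 5*(-1) = -5
pq + qr + pr = -25 + 5 + (-5) = -25
Step 2: Take absolute value.
det(P(5,-5,-1)) = |-25| = 25

25


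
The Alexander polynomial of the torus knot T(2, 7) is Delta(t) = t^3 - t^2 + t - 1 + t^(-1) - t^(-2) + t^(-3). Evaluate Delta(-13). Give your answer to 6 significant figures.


Substituting t = -13 into Delta(t) = t^3 - t^2 + t - 1 + t^(-1) - t^(-2) + t^(-3):
Term values: (-2197) + (-169) + (-13) + (-1) + (-0.0769231) + (-0.00591716) + (-0.000455166)
Sum = -2380.083295
Rounded to 6 significant figures: -2380.08

-2380.08


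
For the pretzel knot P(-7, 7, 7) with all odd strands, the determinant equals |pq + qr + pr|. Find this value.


Step 1: Compute pq + qr + pr.
pq = (-7)*7 = -49
qr = 7*7 = 49
pr = (-7)*7 = -49
pq + qr + pr = -49 + 49 + (-49) = -49
Step 2: Take absolute value.
det(P(-7,7,7)) = |-49| = 49

49


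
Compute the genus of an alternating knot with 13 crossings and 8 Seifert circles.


For alternating knots, g = (c - s + 1)/2.
= (13 - 8 + 1)/2
= 6/2 = 3

3


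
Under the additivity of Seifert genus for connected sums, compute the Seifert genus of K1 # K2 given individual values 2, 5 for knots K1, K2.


The Seifert genus is additive under connected sum.
Seifert genus(K1 # K2) = (2) + (5)
= 7

7


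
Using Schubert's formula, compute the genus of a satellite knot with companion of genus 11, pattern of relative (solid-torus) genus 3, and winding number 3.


Schubert: g(satellite) = g_rel(pattern) + |winding| * g(companion),
where g_rel(pattern) is the genus of the pattern relative to the solid torus.
= 3 + 3 * 11
= 3 + 33 = 36

36


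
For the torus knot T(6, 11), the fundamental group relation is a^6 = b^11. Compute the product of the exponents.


The relation is a^6 = b^11.
Product of exponents = 6 * 11
= 66

66


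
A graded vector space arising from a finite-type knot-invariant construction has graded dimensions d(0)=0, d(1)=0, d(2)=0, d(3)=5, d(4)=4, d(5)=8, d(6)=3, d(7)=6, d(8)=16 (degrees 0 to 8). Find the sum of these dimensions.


Total dimension = d(0) + d(1) + ... + d(8)
= 0 + 0 + 0 + 5 + 4 + 8 + 3 + 6 + 16
= 42

42


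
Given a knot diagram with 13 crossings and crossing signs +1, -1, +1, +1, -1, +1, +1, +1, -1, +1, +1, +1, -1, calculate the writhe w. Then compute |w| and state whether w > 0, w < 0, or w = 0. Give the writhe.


Step 1: Count positive crossings (+1).
Positive crossings: 9
Step 2: Count negative crossings (-1).
Negative crossings: 4
Step 3: Writhe = (positive) - (negative)
w = 9 - 4 = 5
Step 4: |w| = 5, and w is positive

5


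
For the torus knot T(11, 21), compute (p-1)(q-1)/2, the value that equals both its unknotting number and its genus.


For a torus knot T(p,q), both the unknotting number and genus equal (p-1)(q-1)/2.
= (11-1)(21-1)/2
= 10*20/2
= 200/2 = 100

100


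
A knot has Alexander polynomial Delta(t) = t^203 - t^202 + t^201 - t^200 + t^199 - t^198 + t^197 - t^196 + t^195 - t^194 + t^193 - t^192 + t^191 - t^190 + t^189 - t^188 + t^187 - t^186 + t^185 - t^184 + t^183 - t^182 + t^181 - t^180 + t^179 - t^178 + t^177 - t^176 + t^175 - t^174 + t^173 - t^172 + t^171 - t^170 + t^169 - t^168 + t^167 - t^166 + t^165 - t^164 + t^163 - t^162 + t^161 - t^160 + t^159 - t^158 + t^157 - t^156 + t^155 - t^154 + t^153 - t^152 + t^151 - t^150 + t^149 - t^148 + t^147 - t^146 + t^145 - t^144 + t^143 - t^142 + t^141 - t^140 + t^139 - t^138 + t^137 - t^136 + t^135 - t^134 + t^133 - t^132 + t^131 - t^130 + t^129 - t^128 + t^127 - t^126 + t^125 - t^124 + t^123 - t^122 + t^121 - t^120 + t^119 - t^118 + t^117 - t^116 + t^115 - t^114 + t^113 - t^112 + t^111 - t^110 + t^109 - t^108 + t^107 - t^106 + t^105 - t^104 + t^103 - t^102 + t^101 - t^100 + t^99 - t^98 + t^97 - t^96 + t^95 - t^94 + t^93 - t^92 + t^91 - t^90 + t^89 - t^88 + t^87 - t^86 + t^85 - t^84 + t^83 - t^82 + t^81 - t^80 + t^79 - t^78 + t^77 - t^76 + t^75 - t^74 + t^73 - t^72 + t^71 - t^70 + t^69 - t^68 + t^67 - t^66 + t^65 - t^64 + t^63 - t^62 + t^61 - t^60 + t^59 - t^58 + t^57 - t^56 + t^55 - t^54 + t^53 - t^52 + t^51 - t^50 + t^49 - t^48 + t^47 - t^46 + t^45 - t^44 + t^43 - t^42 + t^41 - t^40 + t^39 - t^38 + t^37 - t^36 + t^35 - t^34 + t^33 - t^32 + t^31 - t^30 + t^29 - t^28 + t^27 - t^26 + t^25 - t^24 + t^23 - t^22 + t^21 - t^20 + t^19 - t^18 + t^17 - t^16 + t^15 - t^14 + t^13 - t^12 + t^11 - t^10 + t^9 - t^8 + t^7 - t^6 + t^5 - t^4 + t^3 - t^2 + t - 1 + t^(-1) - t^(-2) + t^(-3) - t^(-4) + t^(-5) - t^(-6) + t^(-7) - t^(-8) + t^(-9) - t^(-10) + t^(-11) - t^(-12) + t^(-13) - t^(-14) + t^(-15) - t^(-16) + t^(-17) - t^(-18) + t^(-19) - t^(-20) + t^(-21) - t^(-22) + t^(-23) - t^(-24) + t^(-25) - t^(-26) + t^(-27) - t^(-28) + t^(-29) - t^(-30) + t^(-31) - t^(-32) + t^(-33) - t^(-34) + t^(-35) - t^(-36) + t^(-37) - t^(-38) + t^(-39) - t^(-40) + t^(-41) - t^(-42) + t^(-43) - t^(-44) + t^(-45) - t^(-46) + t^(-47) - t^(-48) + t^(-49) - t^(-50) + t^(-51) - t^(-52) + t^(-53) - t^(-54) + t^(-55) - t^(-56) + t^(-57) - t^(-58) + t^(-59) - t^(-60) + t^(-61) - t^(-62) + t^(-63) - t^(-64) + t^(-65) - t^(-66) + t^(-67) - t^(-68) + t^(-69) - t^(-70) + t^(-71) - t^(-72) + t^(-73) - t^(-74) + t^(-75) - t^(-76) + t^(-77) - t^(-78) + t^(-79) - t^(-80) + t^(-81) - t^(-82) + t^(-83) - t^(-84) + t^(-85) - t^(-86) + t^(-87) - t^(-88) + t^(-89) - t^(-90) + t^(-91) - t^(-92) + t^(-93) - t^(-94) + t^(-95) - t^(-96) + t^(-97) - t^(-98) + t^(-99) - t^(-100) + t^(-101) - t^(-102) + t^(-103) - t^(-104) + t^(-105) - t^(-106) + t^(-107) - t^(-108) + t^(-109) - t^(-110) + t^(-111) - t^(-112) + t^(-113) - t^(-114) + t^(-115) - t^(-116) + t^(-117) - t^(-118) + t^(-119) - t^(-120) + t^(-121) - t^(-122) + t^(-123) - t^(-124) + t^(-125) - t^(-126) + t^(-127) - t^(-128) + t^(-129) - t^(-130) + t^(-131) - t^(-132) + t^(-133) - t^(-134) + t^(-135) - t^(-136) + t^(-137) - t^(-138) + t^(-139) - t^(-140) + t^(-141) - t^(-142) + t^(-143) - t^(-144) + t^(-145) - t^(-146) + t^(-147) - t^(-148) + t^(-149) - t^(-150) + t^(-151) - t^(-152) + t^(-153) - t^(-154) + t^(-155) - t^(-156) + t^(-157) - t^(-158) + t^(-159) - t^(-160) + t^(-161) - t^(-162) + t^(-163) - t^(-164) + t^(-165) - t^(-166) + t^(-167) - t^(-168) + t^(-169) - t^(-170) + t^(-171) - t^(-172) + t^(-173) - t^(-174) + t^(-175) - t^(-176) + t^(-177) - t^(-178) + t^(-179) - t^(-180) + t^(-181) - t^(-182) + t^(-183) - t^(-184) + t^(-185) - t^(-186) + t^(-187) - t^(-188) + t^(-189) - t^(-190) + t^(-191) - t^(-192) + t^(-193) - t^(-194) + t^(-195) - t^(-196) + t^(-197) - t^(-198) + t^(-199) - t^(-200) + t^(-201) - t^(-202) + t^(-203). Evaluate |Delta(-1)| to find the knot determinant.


Step 1: The polynomial has 407 terms with alternating signs, exponents from 203 down to -203.
Step 2: Substitute t = -1. The i-th term has coefficient (-1)^i and exponent (m-i),
  so its value is (-1)^i * (-1)^(m-i) = (-1)^m = -1 for every i.
Step 3: All 407 terms equal -1, so Delta(-1) = 407 * (-1) = -407
Step 4: |Delta(-1)| = 407

407
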